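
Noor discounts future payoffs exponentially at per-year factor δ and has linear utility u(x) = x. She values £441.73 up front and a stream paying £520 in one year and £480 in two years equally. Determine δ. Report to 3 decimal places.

Equating present values: 441.73 = 520δ + 480δ².
So 480δ² + 520δ − 441.73 = 0.
By the quadratic formula (taking the positive root), δ = (−520 + √1118521.60) / 960 ≈ 0.560.

δ ≈ 0.560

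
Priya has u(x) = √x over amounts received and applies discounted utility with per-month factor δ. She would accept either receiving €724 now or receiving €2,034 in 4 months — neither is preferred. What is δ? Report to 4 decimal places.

δ ≈ 0.8789

Equating discounted utilities: u(724) = δ^4·u(2034) ⇒ δ^4 = u(724)/u(2034).
With u(x) = √x: δ^4 = √724/√2034 = √(724/2034) = 0.59661.
So δ = 0.59661^(1/4) ≈ 0.8789.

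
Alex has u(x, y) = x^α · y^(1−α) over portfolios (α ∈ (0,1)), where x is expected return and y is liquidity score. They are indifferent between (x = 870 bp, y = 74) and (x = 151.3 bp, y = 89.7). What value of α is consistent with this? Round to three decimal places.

α ≈ 0.099

The Cobb–Douglas utilities coincide, so 870^α·74^(1−α) = 151.3^α·89.7^(1−α).
Taking logs: α·ln 870 + (1−α)·ln 74 = α·ln 151.3 + (1−α)·ln 89.7, i.e. α·1.749229 = (1−α)·0.192406.
So α/(1−α) = (0.192406)/(1.749229) = 0.109995, and α = 0.109995/1.109995 ≈ 0.099.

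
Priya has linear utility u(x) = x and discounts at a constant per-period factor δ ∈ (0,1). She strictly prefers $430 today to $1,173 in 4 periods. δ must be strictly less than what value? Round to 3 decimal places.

The preference means 430 > δ^4·1173.
So δ^4 < 430/1173 = 0.36658; taking the 4th root of both positive sides preserves the inequality.
δ < (430/1173)^(1/4) ≈ 0.778.

δ < 0.778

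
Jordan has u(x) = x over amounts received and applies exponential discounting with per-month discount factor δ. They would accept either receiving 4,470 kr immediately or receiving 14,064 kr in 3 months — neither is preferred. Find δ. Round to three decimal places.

δ ≈ 0.682

The payoff in 3 months is discounted by δ^3, so u(4470) = δ^3·u(14064) and δ^3 = u(4470)/u(14064).
With u(x) = x: δ^3 = 4470/14064 = 0.31783.
So δ = 0.31783^(1/3) ≈ 0.682.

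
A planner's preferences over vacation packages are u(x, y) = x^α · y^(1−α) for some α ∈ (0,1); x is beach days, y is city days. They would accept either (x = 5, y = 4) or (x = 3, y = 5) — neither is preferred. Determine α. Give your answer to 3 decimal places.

The Cobb–Douglas utilities coincide, so 5^α·4^(1−α) = 3^α·5^(1−α).
Taking logs: α·ln 5 + (1−α)·ln 4 = α·ln 3 + (1−α)·ln 5, i.e. α·0.510826 = (1−α)·0.223144.
Thus α·(0.733970) = 0.223144, so α = 0.223144/0.733970 ≈ 0.304.

α ≈ 0.304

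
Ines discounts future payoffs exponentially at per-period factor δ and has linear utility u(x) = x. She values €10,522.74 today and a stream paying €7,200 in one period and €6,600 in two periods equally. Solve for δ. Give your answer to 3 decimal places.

The stream is worth 7200δ + 6600δ² today, so 7200δ + 6600δ² = 10522.74.
That is, 6600δ² + 7200δ − 10522.74 = 0, a quadratic in δ.
δ = (−7200 + √(7200² + 4·6600·10522.74)) / (2·6600) = (−7200 + √329640336.00) / 13200 ≈ 0.830.

δ ≈ 0.830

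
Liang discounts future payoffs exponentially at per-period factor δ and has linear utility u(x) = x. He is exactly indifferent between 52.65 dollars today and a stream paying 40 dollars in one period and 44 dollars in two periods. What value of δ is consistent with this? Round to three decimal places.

The stream is worth 40δ + 44δ² today, so 40δ + 44δ² = 52.65.
That is, 44δ² + 40δ − 52.65 = 0, a quadratic in δ.
δ = (−40 + √(40² + 4·44·52.65)) / (2·44) = (−40 + √10866.40) / 88 ≈ 0.730.

δ ≈ 0.730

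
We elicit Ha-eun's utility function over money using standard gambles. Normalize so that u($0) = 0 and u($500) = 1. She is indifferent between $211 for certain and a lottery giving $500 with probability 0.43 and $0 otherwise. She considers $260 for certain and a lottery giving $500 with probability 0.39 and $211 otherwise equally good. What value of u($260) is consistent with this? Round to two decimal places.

First, u($211) = 0.43·u($500) + 0.57·u($0) = 0.43.
The second indifference gives u($260) = 0.39·u($500) + 0.61·u($211) = 0.39·1.00 + 0.61·0.43 = 0.6523.

0.65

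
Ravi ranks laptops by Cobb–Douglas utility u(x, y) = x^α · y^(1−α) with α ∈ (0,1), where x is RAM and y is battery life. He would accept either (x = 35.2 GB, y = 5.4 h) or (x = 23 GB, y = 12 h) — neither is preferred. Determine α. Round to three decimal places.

α ≈ 0.652

Set the two utilities equal: 35.2^α·5.4^(1−α) = 23^α·12^(1−α).
(35.2/23)^α = (12/5.4)^(1−α); take logs: α·ln(35.2/23) = (1−α)·ln(12/5.4), i.e. α·0.425552 = (1−α)·0.798508.
Thus α·(1.224060) = 0.798508, so α = 0.798508/1.224060 ≈ 0.652.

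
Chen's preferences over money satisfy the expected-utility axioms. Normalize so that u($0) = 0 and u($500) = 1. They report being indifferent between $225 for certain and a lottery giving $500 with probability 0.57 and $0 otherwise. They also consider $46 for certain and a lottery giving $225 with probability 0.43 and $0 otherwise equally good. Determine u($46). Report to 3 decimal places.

The first gamble pins u($225): it must equal 0.57·1 + 0.43·0 = 0.57.
The second indifference gives u($46) = 0.43·u($225) + 0.57·u($0) = 0.43·0.57 + 0.57·0.00 = 0.2451.

0.245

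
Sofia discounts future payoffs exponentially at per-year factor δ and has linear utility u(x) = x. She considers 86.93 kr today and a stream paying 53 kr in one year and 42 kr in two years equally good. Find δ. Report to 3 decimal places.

The stream is worth 53δ + 42δ² today, so 53δ + 42δ² = 86.93.
Rearranged: 42δ² + 53δ − 86.93 = 0.
By the quadratic formula (taking the positive root), δ = (−53 + √17413.24) / 84 ≈ 0.940.

δ ≈ 0.940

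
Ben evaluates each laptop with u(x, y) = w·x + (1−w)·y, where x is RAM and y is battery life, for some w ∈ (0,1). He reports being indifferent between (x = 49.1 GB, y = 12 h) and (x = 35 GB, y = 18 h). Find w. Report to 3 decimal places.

Equating utilities: w·49.1 + (1−w)·12 = w·35 + (1−w)·18.
Rearranging, 14.1·w − 6·(1−w) = 0.
So w/(1−w) = 6/14.1 = 0.4255, giving w = 6/(14.1+6) = 0.299.

w = 0.299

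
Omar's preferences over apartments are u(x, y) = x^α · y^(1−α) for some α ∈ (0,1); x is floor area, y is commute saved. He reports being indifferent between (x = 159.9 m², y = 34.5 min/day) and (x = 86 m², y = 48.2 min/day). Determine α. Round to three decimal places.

α ≈ 0.350

Indifference: 159.9^α · 34.5^(1−α) = 86^α · 48.2^(1−α).
(159.9/86)^α = (48.2/34.5)^(1−α); take logs: α·ln(159.9/86) = (1−α)·ln(48.2/34.5), i.e. α·0.620201 = (1−α)·0.334400.
So α/(1−α) = (0.334400)/(0.620201) = 0.539180, and α = 0.539180/1.539180 ≈ 0.350.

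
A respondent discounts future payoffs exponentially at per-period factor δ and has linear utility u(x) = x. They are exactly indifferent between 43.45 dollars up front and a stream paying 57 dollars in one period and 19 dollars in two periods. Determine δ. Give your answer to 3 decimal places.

The stream is worth 57δ + 19δ² today, so 57δ + 19δ² = 43.45.
So 19δ² + 57δ − 43.45 = 0.
δ = (−57 + √(57² + 4·19·43.45)) / (2·19) = (−57 + √6551.20) / 38 ≈ 0.630.

δ ≈ 0.630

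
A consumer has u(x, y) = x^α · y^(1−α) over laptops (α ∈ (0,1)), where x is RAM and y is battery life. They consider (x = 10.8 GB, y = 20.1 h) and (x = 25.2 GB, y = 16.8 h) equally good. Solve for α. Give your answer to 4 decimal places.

The Cobb–Douglas utilities coincide, so 10.8^α·20.1^(1−α) = 25.2^α·16.8^(1−α).
(10.8/25.2)^α = (16.8/20.1)^(1−α); take logs: α·ln(10.8/25.2) = (1−α)·ln(16.8/20.1), i.e. α·-0.8472979 = (1−α)·-0.1793409.
Thus α·(-1.0266388) = -0.1793409, so α = -0.1793409/-1.0266388 ≈ 0.1747.

α ≈ 0.1747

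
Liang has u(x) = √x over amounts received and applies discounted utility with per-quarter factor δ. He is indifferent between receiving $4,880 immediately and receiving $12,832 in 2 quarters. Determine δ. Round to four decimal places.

δ ≈ 0.7853

The payoff in 2 quarters is discounted by δ^2, so u(4880) = δ^2·u(12832) and δ^2 = u(4880)/u(12832).
With u(x) = √x: δ^2 = √4880/√12832 = √(4880/12832) = 0.61668.
Taking the square root: δ = 0.61668^(1/2) ≈ 0.7853.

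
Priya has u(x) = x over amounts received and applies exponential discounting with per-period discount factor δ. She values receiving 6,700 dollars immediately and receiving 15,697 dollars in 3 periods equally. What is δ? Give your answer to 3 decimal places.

The payoff in 3 periods is discounted by δ^3, so u(6700) = δ^3·u(15697) and δ^3 = u(6700)/u(15697).
With u(x) = x: δ^3 = 6700/15697 = 0.42683.
Hence δ = (0.42683)^(1/3) = 0.75293.

δ ≈ 0.753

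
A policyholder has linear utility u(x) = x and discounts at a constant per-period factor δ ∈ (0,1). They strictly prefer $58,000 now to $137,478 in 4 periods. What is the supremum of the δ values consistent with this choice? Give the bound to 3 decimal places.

Under u(x) = x this choice says 58000 > δ^4·137478.
Hence δ^4 < 58000/137478 = 0.42189, and x ↦ x^(1/4) is increasing on (0,∞).
δ < (58000/137478)^(1/4) ≈ 0.806.

δ < 0.806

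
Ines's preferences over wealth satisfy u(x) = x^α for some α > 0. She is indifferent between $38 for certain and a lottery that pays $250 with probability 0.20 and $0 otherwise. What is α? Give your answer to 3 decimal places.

Since u(0) = 0, the lottery's EU is 0.20·250^α.
Indifference: 38^α = 0.20·250^α, so (38/250)^α = 0.20.
Taking logs: α·ln(38/250) = ln(0.20), so α = -1.609438 / -1.883875 ≈ 0.854.

α ≈ 0.854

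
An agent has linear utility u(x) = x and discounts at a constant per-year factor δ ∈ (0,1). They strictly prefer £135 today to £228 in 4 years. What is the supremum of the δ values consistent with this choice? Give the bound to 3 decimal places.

δ < 0.877

Comparing present values: 135 > δ^4·228.
Dividing by 228: δ^4 < 0.59211. Both sides are positive, so the 4th root keeps the direction.
δ < 0.59211^(1/4) = 0.877.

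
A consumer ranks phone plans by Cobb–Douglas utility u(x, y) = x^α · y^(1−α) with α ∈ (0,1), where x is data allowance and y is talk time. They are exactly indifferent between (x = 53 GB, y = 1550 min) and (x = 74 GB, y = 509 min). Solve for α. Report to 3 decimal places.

The Cobb–Douglas utilities coincide, so 53^α·1550^(1−α) = 74^α·509^(1−α).
Rearrange to (53/74)^α = (509/1550)^(1−α) and take logs: α·-0.333773 = (1−α)·-1.113562.
With A = -0.333773 and B = -1.113562: α·A = (1−α)·B, so α = B/(A+B) = -1.113562/-1.447335 ≈ 0.769.

α ≈ 0.769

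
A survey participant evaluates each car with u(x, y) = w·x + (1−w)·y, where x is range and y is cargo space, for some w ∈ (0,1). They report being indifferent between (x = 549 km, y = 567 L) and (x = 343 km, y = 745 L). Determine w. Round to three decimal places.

w = 0.464

Equating utilities: w·549 + (1−w)·567 = w·343 + (1−w)·745.
w·(549−343) = (1−w)·(745−567), i.e. w·206 = (1−w)·178.
Hence w = 178/(206+178) = 178/384 = 0.464.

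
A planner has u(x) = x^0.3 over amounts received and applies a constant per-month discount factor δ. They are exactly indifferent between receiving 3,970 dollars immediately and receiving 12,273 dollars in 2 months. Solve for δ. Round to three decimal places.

Equating discounted utilities: u(3970) = δ^2·u(12273) ⇒ δ^2 = u(3970)/u(12273).
Since u(x) = x^0.3, δ^2 = (3970/12273)^0.3 = 0.32347^0.3 = 0.71277.
Taking the square root: δ = 0.71277^(1/2) ≈ 0.844.

δ ≈ 0.844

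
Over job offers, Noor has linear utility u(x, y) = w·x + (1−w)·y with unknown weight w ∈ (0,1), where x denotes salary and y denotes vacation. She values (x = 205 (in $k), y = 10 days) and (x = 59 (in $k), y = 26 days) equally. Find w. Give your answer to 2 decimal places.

w = 0.10

Equating utilities: w·205 + (1−w)·10 = w·59 + (1−w)·26.
Collecting terms: w·146 = (1−w)·16.
So w/(1−w) = 16/146 = 0.1096, giving w = 16/(146+16) = 0.10.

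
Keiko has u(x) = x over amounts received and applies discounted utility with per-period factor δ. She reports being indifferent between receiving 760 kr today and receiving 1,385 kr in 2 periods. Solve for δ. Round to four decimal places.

Equating discounted utilities: u(760) = δ^2·u(1385) ⇒ δ^2 = u(760)/u(1385).
With u(x) = x: δ^2 = 760/1385 = 0.54874.
Taking the square root: δ = 0.54874^(1/2) ≈ 0.7408.

δ ≈ 0.7408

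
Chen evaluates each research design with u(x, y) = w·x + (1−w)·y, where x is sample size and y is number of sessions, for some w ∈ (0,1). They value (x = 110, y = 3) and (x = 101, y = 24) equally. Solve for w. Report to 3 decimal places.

u(110,3) = u(101,24) means w·110 + (1−w)·3 = w·101 + (1−w)·24.
Rearranging, 9·w − 21·(1−w) = 0.
The marginal rate of substitution is 21/9, so w = 21/(9+21) = 0.700.

w = 0.700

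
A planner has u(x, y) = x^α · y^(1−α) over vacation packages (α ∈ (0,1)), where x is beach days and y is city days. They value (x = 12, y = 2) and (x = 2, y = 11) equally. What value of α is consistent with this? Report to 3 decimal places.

Indifference: 12^α · 2^(1−α) = 2^α · 11^(1−α).
Rearrange to (12/2)^α = (11/2)^(1−α) and take logs: α·1.791759 = (1−α)·1.704748.
With A = 1.791759 and B = 1.704748: α·A = (1−α)·B, so α = B/(A+B) = 1.704748/3.496507 ≈ 0.488.

α ≈ 0.488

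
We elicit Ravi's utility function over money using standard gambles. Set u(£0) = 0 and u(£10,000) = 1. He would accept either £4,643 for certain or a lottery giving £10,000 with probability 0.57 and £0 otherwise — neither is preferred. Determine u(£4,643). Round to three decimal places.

0.570

The indifference gives u(£4,643) = 0.57·u(£10,000) + 0.43·u(£0) = 0.57·1 + 0.43·0 = 0.57.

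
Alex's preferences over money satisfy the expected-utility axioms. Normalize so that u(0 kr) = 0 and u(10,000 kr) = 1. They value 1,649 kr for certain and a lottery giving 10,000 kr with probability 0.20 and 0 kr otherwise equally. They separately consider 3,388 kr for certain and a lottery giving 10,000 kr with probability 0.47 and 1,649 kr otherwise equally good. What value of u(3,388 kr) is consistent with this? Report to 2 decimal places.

0.58

First, u(1,649 kr) = 0.20·u(10,000 kr) + 0.80·u(0 kr) = 0.20.
Chaining: u(3,388 kr) = 0.47·1.00 + 0.53·0.20 = 0.5760.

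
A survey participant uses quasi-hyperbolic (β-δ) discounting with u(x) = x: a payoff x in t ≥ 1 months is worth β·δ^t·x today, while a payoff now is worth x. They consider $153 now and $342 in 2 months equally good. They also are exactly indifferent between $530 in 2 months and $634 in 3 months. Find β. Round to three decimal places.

From the later pair, β·δ^2·530 = β·δ^3·634; dividing through, δ = 530/634 = 0.83596.
Substituting δ into 153 = β·δ^2·342: β = 153/(239.001) ≈ 0.640.

β ≈ 0.640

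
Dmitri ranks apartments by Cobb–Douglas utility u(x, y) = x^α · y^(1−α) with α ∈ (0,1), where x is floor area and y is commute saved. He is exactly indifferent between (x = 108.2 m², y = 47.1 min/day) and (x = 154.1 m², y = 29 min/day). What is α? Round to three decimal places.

α ≈ 0.578

Set the two utilities equal: 108.2^α·47.1^(1−α) = 154.1^α·29^(1−α).
(108.2/154.1)^α = (29/47.1)^(1−α); take logs: α·ln(108.2/154.1) = (1−α)·ln(29/47.1), i.e. α·-0.353620 = (1−α)·-0.484977.
So α/(1−α) = (-0.484977)/(-0.353620) = 1.371464, and α = 1.371464/2.371464 ≈ 0.578.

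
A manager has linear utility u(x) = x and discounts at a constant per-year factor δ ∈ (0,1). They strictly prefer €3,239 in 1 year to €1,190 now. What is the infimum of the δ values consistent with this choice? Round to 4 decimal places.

δ > 0.3674

Comparing present values: 1190 < δ·3239.
Dividing through by 3239 gives δ > 0.36740.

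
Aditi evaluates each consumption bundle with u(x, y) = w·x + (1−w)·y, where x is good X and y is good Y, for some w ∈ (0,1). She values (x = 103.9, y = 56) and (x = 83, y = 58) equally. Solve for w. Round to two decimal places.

u(103.9,56) = u(83,58) means w·103.9 + (1−w)·56 = w·83 + (1−w)·58.
Rearranging, 20.9·w − 2·(1−w) = 0.
Hence w = 2/(20.9+2) = 2/22.9 = 0.09.

w = 0.09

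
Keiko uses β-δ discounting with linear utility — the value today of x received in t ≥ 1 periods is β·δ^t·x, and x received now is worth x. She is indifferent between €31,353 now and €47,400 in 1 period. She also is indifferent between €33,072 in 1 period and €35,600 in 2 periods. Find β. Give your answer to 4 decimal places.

From the later pair, β·δ^1·33072 = β·δ^2·35600; dividing through, δ = 33072/35600 = 0.92899.
The first indifference: 31353 = β·δ·47400, so β = 31353/(δ·47400) = 31353/(0.92899·47400) ≈ 0.7120.

β ≈ 0.7120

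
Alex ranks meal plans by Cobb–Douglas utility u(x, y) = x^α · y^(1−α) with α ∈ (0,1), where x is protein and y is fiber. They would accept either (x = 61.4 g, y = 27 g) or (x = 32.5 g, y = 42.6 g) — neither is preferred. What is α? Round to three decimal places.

α ≈ 0.418

Set the two utilities equal: 61.4^α·27^(1−α) = 32.5^α·42.6^(1−α).
(61.4/32.5)^α = (42.6/27)^(1−α); take logs: α·ln(61.4/32.5) = (1−α)·ln(42.6/27), i.e. α·0.636170 = (1−α)·0.456017.
With A = 0.636170 and B = 0.456017: α·A = (1−α)·B, so α = B/(A+B) = 0.456017/1.092187 ≈ 0.418.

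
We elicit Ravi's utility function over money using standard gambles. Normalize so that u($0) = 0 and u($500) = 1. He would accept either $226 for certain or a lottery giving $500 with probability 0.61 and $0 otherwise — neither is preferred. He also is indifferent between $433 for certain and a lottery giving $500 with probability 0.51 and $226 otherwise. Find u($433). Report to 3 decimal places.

First, u($226) = 0.61·u($500) + 0.39·u($0) = 0.61.
Then u($433) = 0.51·u($500) + 0.49·u($226) = 0.51·1.00 + 0.49·0.61 = 0.8089.

0.809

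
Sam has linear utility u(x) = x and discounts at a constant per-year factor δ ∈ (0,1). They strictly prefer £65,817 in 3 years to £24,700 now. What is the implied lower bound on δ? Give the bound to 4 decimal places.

Under u(x) = x this choice says 24700 < δ^3·65817.
Dividing by 65817: δ^3 > 0.37528. Both sides are positive, so the cube root keeps the direction.
δ > (24700/65817)^(1/3) ≈ 0.7213.

δ > 0.7213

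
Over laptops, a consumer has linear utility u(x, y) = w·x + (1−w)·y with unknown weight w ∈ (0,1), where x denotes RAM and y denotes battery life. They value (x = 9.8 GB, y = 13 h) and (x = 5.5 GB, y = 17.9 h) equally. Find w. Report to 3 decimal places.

w = 0.533

u(9.8,13) = u(5.5,17.9) means w·9.8 + (1−w)·13 = w·5.5 + (1−w)·17.9.
w·(9.8−5.5) = (1−w)·(17.9−13), i.e. w·4.3 = (1−w)·4.9.
The marginal rate of substitution is 4.9/4.3, so w = 4.9/(4.3+4.9) = 0.533.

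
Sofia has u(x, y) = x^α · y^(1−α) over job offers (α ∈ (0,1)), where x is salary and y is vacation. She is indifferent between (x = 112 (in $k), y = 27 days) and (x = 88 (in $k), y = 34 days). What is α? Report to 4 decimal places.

α ≈ 0.4887

Set the two utilities equal: 112^α·27^(1−α) = 88^α·34^(1−α).
Rearrange to (112/88)^α = (34/27)^(1−α) and take logs: α·0.2411621 = (1−α)·0.2305237.
So α/(1−α) = (0.2305237)/(0.2411621) = 0.9558869, and α = 0.9558869/1.9558869 ≈ 0.4887.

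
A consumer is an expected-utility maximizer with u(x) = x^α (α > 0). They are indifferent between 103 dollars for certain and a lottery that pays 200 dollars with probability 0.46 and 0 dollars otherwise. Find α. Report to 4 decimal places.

EU(lottery) = 0.46·200^α + 0.54·0 = 0.46·200^α.
Equating: 103^α = 0.46·200^α, i.e. 0.5150^α = 0.46.
Take logs: α = ln 0.46 / ln(103/200) ≈ 1.170196.

α ≈ 1.1702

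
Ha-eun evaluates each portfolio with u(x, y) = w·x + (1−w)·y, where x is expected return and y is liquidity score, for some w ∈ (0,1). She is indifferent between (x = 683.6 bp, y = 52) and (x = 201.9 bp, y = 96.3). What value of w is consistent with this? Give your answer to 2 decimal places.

Indifference: w·683.6 + (1−w)·52 = w·201.9 + (1−w)·96.3.
w·(683.6−201.9) = (1−w)·(96.3−52), i.e. w·481.7 = (1−w)·44.3.
So w/(1−w) = 44.3/481.7 = 0.0920, giving w = 44.3/(481.7+44.3) = 0.08.

w = 0.08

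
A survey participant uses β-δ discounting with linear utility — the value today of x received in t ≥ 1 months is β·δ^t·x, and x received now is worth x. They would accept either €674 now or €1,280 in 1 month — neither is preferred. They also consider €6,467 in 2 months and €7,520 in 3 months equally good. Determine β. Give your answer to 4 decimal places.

The second indifference involves only future payoffs, so β cancels: β·δ^2·6467 = β·δ^3·7520, giving δ = 6467/7520 = 0.85997.
Substituting δ into 674 = β·δ·1280: β = 674/(1100.766) ≈ 0.6123.

β ≈ 0.6123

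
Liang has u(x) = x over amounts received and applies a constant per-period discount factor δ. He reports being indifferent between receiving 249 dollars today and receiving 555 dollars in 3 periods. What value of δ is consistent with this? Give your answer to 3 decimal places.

Indifference means u(249) = δ^3 · u(555), so δ^3 = u(249)/u(555).
With u(x) = x: δ^3 = 249/555 = 0.44865.
So δ = 0.44865^(1/3) ≈ 0.766.

δ ≈ 0.766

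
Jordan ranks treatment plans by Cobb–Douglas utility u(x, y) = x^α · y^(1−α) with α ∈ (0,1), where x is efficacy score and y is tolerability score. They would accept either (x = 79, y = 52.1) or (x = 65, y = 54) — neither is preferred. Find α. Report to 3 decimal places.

α ≈ 0.155

The Cobb–Douglas utilities coincide, so 79^α·52.1^(1−α) = 65^α·54^(1−α).
Taking logs: α·ln 79 + (1−α)·ln 52.1 = α·ln 65 + (1−α)·ln 54, i.e. α·0.195061 = (1−α)·0.035819.
With A = 0.195061 and B = 0.035819: α·A = (1−α)·B, so α = B/(A+B) = 0.035819/0.230880 ≈ 0.155.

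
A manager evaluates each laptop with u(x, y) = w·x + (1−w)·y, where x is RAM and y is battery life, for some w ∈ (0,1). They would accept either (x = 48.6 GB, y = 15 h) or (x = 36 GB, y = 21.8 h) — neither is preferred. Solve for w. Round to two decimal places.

w = 0.35

Indifference: w·48.6 + (1−w)·15 = w·36 + (1−w)·21.8.
Rearranging, 12.6·w − 6.8·(1−w) = 0.
The marginal rate of substitution is 6.8/12.6, so w = 6.8/(12.6+6.8) = 0.35.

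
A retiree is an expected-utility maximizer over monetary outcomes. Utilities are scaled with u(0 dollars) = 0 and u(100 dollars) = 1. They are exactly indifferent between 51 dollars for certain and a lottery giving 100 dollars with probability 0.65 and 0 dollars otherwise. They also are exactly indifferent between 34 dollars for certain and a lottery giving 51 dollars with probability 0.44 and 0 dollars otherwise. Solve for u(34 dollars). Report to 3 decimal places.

From the first indifference, u(51 dollars) = 0.65·u(100 dollars) + 0.35·u(0 dollars) = 0.65·1 + 0.35·0 = 0.65.
The second indifference gives u(34 dollars) = 0.44·u(51 dollars) + 0.56·u(0 dollars) = 0.44·0.65 + 0.56·0.00 = 0.2860.

0.286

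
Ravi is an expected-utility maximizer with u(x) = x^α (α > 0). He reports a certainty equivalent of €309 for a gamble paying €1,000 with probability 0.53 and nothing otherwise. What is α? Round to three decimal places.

α ≈ 0.541

Since u(0) = 0, the lottery's EU is 0.53·1000^α.
Setting u(309) equal to that: 309^α = 0.53·1000^α ⇒ (309/1000)^α = 0.53.
Taking logs: α·ln(309/1000) = ln(0.53), so α = -0.634878 / -1.174414 ≈ 0.541.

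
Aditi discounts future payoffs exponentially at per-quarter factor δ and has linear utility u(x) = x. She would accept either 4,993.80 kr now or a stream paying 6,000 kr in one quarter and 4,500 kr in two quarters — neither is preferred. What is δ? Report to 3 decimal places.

δ ≈ 0.580

Present value of the stream is 6000·δ + 4500·δ². Indifference gives 6000δ + 4500δ² = 4993.80.
Rearranged: 4500δ² + 6000δ − 4993.80 = 0.
δ = (−6000 + √(6000² + 4·4500·4993.80)) / (2·4500) = (−6000 + √125888400.00) / 9000 ≈ 0.580.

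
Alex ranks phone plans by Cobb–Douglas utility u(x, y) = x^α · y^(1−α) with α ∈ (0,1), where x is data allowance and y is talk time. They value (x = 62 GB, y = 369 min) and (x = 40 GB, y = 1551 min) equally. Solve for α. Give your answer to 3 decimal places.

Set the two utilities equal: 62^α·369^(1−α) = 40^α·1551^(1−α).
Rearrange to (62/40)^α = (1551/369)^(1−α) and take logs: α·0.438255 = (1−α)·1.435859.
With A = 0.438255 and B = 1.435859: α·A = (1−α)·B, so α = B/(A+B) = 1.435859/1.874114 ≈ 0.766.

α ≈ 0.766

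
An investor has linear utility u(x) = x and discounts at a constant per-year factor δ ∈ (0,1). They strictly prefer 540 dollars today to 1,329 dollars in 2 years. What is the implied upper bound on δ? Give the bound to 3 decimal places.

The preference means 540 > δ^2·1329.
So δ^2 < 540/1329 = 0.40632; taking the square root of both positive sides preserves the inequality.
δ < 0.40632^(1/2) = 0.637.

δ < 0.637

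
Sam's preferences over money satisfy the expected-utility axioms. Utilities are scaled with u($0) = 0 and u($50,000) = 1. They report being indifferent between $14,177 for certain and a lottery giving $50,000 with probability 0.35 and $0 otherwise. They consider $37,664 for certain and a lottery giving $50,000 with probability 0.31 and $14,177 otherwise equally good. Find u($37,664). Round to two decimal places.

From the first indifference, u($14,177) = 0.35·u($50,000) + 0.65·u($0) = 0.35·1 + 0.65·0 = 0.35.
Then u($37,664) = 0.31·u($50,000) + 0.69·u($14,177) = 0.31·1.00 + 0.69·0.35 = 0.5515.

0.55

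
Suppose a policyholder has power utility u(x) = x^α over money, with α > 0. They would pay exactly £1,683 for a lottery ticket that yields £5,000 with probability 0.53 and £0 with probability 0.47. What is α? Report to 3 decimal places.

α ≈ 0.583

The lottery's expected utility is 0.53·u(5000) + 0.47·u(0) = 0.53·5000^α (since u(0) = 0 for α > 0).
Equating: 1683^α = 0.53·5000^α, i.e. 0.3366^α = 0.53.
α = ln(0.53) / ln(1683/5000) = -0.634878/-1.088860 ≈ 0.583.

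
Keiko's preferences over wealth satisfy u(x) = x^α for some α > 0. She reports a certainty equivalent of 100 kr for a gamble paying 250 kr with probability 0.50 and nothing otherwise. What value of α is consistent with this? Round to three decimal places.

Since u(0) = 0, the lottery's EU is 0.50·250^α.
Equating: 100^α = 0.50·250^α, i.e. 0.4000^α = 0.50.
Taking logs: α·ln(100/250) = ln(0.50), so α = -0.693147 / -0.916291 ≈ 0.756.

α ≈ 0.756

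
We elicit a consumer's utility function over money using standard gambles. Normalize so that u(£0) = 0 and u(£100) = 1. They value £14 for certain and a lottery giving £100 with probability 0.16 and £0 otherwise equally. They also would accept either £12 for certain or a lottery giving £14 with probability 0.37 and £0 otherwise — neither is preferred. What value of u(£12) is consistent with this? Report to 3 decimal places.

The first gamble pins u(£14): it must equal 0.16·1 + 0.84·0 = 0.16.
Chaining: u(£12) = 0.37·0.16 + 0.63·0.00 = 0.0592.

0.059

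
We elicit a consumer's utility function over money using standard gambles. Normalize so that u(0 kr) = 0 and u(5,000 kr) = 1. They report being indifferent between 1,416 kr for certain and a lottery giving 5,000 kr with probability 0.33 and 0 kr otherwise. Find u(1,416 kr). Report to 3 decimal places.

0.330

By the standard-gamble method, u(1,416 kr) is just the indifference probability on the best outcome: 0.33.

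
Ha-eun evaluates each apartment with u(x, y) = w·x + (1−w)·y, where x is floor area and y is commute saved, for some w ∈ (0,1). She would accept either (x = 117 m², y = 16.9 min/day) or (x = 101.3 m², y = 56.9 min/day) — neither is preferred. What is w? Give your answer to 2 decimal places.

w = 0.72

u(117,16.9) = u(101.3,56.9) means w·117 + (1−w)·16.9 = w·101.3 + (1−w)·56.9.
w·(117−101.3) = (1−w)·(56.9−16.9), i.e. w·15.7 = (1−w)·40.
Hence w = 40/(15.7+40) = 40/55.7 = 0.72.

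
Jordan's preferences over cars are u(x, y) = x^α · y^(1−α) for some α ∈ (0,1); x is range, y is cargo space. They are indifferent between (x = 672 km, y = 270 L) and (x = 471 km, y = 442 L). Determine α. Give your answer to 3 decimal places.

Indifference: 672^α · 270^(1−α) = 471^α · 442^(1−α).
Taking logs: α·ln 672 + (1−α)·ln 270 = α·ln 471 + (1−α)·ln 442, i.e. α·0.355400 = (1−α)·0.492888.
With A = 0.355400 and B = 0.492888: α·A = (1−α)·B, so α = B/(A+B) = 0.492888/0.848288 ≈ 0.581.

α ≈ 0.581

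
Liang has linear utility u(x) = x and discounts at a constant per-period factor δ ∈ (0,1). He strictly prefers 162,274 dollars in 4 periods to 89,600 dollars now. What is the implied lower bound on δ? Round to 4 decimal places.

The preference means 89600 < δ^4·162274.
Dividing by 162274: δ^4 > 0.55215. Both sides are positive, so the 4th root keeps the direction.
δ > (89600/162274)^(1/4) ≈ 0.8620.

δ > 0.8620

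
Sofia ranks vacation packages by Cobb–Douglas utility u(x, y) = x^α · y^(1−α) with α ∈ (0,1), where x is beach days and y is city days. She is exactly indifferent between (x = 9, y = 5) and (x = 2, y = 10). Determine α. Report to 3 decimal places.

α ≈ 0.315

Indifference: 9^α · 5^(1−α) = 2^α · 10^(1−α).
(9/2)^α = (10/5)^(1−α); take logs: α·ln(9/2) = (1−α)·ln(10/5), i.e. α·1.504077 = (1−α)·0.693147.
Thus α·(2.197224) = 0.693147, so α = 0.693147/2.197224 ≈ 0.315.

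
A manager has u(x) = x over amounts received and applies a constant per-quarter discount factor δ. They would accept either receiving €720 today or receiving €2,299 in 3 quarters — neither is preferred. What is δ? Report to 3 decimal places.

Equating discounted utilities: u(720) = δ^3·u(2299) ⇒ δ^3 = u(720)/u(2299).
With u(x) = x: δ^3 = 720/2299 = 0.31318.
Taking the cube root: δ = 0.31318^(1/3) ≈ 0.679.

δ ≈ 0.679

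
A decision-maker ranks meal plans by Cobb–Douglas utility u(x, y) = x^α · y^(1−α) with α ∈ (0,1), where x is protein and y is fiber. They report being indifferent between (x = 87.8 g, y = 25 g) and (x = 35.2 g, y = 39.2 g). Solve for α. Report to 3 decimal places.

Set the two utilities equal: 87.8^α·25^(1−α) = 35.2^α·39.2^(1−α).
Rearrange to (87.8/35.2)^α = (39.2/25)^(1−α) and take logs: α·0.914015 = (1−α)·0.449801.
With A = 0.914015 and B = 0.449801: α·A = (1−α)·B, so α = B/(A+B) = 0.449801/1.363816 ≈ 0.330.

α ≈ 0.330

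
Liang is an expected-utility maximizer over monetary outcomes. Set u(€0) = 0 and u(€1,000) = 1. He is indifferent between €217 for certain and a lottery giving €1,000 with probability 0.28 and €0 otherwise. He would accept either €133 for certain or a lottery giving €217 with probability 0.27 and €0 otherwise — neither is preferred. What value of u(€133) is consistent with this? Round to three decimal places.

The first gamble pins u(€217): it must equal 0.28·1 + 0.72·0 = 0.28.
Then u(€133) = 0.27·u(€217) + 0.73·u(€0) = 0.27·0.28 + 0.73·0.00 = 0.0756.

0.076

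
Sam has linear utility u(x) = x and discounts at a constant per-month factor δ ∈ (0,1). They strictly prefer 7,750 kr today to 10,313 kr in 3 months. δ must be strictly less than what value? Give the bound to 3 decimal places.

Under u(x) = x this choice says 7750 > δ^3·10313.
Hence δ^3 < 7750/10313 = 0.75148, and x ↦ x^(1/3) is increasing on (0,∞).
δ < (7750/10313)^(1/3) ≈ 0.909.

δ < 0.909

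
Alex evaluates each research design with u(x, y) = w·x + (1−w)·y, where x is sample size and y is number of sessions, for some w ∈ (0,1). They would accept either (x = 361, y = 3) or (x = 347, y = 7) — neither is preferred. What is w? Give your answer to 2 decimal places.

w = 0.22

u(361,3) = u(347,7) means w·361 + (1−w)·3 = w·347 + (1−w)·7.
Rearranging, 14·w − 4·(1−w) = 0.
So w/(1−w) = 4/14 = 0.2857, giving w = 4/(14+4) = 0.22.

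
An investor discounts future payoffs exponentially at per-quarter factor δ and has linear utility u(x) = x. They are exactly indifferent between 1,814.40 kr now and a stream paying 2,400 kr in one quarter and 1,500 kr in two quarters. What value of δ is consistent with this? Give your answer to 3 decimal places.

δ ≈ 0.560

The stream is worth 2400δ + 1500δ² today, so 2400δ + 1500δ² = 1814.40.
So 1500δ² + 2400δ − 1814.40 = 0.
By the quadratic formula (taking the positive root), δ = (−2400 + √16646400.00) / 3000 ≈ 0.560.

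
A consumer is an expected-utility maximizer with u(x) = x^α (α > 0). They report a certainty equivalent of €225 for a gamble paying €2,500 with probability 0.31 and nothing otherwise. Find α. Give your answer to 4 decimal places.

Since u(0) = 0, the lottery's EU is 0.31·2500^α.
Setting u(225) equal to that: 225^α = 0.31·2500^α ⇒ (225/2500)^α = 0.31.
α = ln(0.31) / ln(225/2500) = -1.1711830/-2.4079456 ≈ 0.4864.

α ≈ 0.4864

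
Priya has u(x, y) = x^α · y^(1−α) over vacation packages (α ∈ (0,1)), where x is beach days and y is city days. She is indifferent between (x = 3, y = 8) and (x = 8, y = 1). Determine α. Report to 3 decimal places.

α ≈ 0.679

Set the two utilities equal: 3^α·8^(1−α) = 8^α·1^(1−α).
(3/8)^α = (1/8)^(1−α); take logs: α·ln(3/8) = (1−α)·ln(1/8), i.e. α·-0.980829 = (1−α)·-2.079442.
So α/(1−α) = (-2.079442)/(-0.980829) = 2.120086, and α = 2.120086/3.120086 ≈ 0.679.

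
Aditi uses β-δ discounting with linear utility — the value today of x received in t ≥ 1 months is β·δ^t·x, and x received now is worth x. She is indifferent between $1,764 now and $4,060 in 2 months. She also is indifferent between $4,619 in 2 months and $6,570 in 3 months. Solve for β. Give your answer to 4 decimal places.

β ≈ 0.8790

Both payoffs in the second observation are in the future, so β drops out: δ^2·4619 = δ^3·6570 ⇒ δ = 4619/6570 = 0.70304.
Now use the now-vs-future pair: 1764 = β·δ^2·4060 gives β = 1764/(0.49427·4060) ≈ 0.8790.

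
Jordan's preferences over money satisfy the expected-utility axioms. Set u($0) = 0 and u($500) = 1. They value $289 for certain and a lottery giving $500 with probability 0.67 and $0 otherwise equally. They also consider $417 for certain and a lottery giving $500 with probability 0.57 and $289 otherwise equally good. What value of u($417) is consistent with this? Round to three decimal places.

First, u($289) = 0.67·u($500) + 0.33·u($0) = 0.67.
Chaining: u($417) = 0.57·1.00 + 0.43·0.67 = 0.8581.

0.858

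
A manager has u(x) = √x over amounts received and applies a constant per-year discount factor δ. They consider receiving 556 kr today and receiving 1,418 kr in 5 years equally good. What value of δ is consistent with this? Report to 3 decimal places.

The payoff in 5 years is discounted by δ^5, so u(556) = δ^5·u(1418) and δ^5 = u(556)/u(1418).
With u(x) = √x: δ^5 = √556/√1418 = √(556/1418) = 0.62618.
Hence δ = (0.62618)^(1/5) = 0.91063.

δ ≈ 0.911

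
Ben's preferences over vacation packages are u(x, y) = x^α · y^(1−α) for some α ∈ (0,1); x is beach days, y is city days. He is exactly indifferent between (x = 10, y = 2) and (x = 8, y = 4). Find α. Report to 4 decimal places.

Indifference: 10^α · 2^(1−α) = 8^α · 4^(1−α).
Rearrange to (10/8)^α = (4/2)^(1−α) and take logs: α·0.2231436 = (1−α)·0.6931472.
With A = 0.2231436 and B = 0.6931472: α·A = (1−α)·B, so α = B/(A+B) = 0.6931472/0.9162908 ≈ 0.7565.

α ≈ 0.7565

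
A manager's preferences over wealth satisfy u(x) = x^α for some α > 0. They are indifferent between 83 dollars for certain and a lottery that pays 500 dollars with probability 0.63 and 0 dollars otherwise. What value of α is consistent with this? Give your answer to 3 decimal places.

EU(lottery) = 0.63·500^α + 0.37·0 = 0.63·500^α.
Setting u(83) equal to that: 83^α = 0.63·500^α ⇒ (83/500)^α = 0.63.
Take logs: α = ln 0.63 / ln(83/500) ≈ 0.25729.

α ≈ 0.257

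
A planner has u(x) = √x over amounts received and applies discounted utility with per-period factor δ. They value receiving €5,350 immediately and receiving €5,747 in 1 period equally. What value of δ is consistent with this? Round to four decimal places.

δ ≈ 0.9648

Indifference means u(5350) = δ · u(5747), so δ = u(5350)/u(5747).
Since u(x) = √x, δ = √(5350/5747) = 0.96484.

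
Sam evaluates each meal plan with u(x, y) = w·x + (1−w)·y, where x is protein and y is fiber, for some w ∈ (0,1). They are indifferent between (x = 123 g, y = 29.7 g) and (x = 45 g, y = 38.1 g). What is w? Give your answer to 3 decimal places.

w = 0.097

Equating utilities: w·123 + (1−w)·29.7 = w·45 + (1−w)·38.1.
Rearranging, 78·w − 8.4·(1−w) = 0.
Hence w = 8.4/(78+8.4) = 8.4/86.4 = 0.097.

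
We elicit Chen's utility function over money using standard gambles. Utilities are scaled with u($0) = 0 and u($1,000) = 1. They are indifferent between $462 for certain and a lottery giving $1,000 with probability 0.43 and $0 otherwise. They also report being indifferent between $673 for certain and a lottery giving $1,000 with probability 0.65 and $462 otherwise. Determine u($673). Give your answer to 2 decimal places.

0.80

First, u($462) = 0.43·u($1,000) + 0.57·u($0) = 0.43.
Then u($673) = 0.65·u($1,000) + 0.35·u($462) = 0.65·1.00 + 0.35·0.43 = 0.8005.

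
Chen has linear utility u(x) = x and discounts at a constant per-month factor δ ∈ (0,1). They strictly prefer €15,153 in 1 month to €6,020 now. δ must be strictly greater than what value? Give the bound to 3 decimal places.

Comparing present values: 6020 < δ·15153.
Dividing through by 15153 gives δ > 0.39728.

δ > 0.397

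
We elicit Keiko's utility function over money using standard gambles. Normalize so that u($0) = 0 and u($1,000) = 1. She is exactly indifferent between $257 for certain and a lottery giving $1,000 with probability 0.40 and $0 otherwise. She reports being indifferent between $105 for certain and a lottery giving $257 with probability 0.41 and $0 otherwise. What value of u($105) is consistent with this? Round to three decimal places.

From the first indifference, u($257) = 0.40·u($1,000) + 0.60·u($0) = 0.40·1 + 0.60·0 = 0.40.
Then u($105) = 0.41·u($257) + 0.59·u($0) = 0.41·0.40 + 0.59·0.00 = 0.1640.

0.164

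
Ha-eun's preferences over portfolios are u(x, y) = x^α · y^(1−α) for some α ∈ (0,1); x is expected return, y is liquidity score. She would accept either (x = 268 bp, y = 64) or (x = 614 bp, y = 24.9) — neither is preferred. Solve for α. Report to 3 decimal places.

Indifference: 268^α · 64^(1−α) = 614^α · 24.9^(1−α).
(268/614)^α = (24.9/64)^(1−α); take logs: α·ln(268/614) = (1−α)·ln(24.9/64), i.e. α·-0.829008 = (1−α)·-0.944015.
With A = -0.829008 and B = -0.944015: α·A = (1−α)·B, so α = B/(A+B) = -0.944015/-1.773023 ≈ 0.532.

α ≈ 0.532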